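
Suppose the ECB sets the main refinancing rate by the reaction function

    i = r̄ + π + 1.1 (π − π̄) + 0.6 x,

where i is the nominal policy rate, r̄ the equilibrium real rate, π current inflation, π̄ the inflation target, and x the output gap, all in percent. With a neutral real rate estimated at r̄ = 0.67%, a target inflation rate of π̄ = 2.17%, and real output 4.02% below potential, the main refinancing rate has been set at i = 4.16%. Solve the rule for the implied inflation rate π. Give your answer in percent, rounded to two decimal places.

3.95%

Output 4.02% below potential → x = -4.02.
Collecting π: i = r̄ + (1 + 1.1) π − 1.1 π̄ + 0.6 x
2.1 π = 4.16 − 0.67 + 1.1 × 2.17 − 0.6 × (-4.02) = 8.289
π = 8.289 / 2.1 = 3.95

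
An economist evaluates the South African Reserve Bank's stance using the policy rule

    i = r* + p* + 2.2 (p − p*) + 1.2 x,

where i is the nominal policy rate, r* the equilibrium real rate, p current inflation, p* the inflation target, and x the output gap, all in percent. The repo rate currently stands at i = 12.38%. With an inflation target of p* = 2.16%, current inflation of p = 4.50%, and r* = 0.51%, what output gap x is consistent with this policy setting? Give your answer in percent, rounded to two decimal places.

3.80%

1.2 x = 12.38 − 0.51 − 2.16 − 2.2 × (4.50 − 2.16) = 4.562
x = 4.562 / 1.2 = 3.80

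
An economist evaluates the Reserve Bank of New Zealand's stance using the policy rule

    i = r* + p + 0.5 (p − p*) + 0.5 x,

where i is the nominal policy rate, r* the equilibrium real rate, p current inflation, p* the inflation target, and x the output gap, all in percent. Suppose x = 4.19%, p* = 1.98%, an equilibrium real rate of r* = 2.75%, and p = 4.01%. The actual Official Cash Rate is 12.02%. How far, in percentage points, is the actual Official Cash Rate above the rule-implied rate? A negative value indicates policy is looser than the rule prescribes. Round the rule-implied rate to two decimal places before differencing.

2.15 pp

i = 2.75 + 4.01 + 0.5 × (4.01 − 1.98) + 0.5 × 4.19
   = 2.75 + 4.01 + 1.015 + 2.095 = 9.87
Deviation = 12.02 − 9.87 = 2.15 pp.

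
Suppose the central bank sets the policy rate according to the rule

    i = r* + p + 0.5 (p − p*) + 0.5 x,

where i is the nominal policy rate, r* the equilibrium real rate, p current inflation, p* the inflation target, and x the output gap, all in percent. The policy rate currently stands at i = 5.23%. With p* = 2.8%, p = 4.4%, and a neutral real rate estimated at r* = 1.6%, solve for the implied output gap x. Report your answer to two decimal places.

0.5 x = 5.23 − 1.6 − 4.4 − 0.5 × (4.4 − 2.8) = -1.57
x = -1.57 / 0.5 = -3.14

-3.14%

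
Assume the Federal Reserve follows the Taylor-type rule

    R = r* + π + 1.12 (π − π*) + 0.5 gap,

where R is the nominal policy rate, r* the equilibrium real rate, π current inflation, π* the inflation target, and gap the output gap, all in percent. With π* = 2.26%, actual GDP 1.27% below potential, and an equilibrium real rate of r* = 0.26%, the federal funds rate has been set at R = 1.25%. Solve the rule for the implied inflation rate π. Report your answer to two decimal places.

1.96%

Output 1.27% below potential → gap = -1.27.
Collecting π: R = r* + (1 + 1.12) π − 1.12 π* + 0.5 gap
2.12 π = 1.25 − 0.26 + 1.12 × 2.26 − 0.5 × (-1.27) = 4.1562
π = 4.1562 / 2.12 = 1.96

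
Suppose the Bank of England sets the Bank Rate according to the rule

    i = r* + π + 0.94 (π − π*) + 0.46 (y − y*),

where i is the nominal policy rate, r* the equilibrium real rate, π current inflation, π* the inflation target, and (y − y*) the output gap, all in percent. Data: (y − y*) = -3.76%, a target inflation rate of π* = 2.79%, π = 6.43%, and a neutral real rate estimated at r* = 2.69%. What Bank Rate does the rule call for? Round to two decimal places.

10.81%

i = 2.69 + 6.43 + 0.94 × (6.43 − 2.79) + 0.46 × (-3.76)
   = 2.69 + 6.43 + 3.4216 − 1.7296 = 10.81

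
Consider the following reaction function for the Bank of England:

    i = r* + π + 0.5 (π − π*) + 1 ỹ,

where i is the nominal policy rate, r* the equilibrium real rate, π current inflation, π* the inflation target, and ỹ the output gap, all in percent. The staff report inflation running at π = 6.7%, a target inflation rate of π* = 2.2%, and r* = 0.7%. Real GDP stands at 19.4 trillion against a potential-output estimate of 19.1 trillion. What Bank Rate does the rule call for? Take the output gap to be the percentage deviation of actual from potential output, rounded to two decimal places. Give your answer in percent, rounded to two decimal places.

Output gap = 100 × (19.4 − 19.1) / 19.1 = 1.57%.
i = 0.70 + 6.70 + 0.5 × (6.70 − 2.20) + 1 × 1.57
   = 0.70 + 6.7 + 2.25 + 1.57 = 11.22

11.22%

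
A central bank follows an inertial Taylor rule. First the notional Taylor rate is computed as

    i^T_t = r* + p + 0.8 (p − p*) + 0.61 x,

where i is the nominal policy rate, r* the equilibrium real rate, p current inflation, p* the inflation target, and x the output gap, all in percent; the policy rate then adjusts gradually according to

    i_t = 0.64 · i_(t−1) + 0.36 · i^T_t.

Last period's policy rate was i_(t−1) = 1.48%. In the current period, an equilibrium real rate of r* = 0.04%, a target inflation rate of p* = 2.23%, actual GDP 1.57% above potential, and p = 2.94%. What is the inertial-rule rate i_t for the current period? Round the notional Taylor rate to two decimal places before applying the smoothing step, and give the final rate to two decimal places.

Output 1.57% above potential → x = 1.57.
i^T_t = 0.04 + 2.94 + 0.8 × (2.94 − 2.23) + 0.61 × 1.57
   = 0.04 + 2.94 + 0.568 + 0.9577 = 4.51
i_t = 0.64 × 1.48 + 0.36 × 4.51 = 0.9472 + 1.6236 = 2.57

2.57%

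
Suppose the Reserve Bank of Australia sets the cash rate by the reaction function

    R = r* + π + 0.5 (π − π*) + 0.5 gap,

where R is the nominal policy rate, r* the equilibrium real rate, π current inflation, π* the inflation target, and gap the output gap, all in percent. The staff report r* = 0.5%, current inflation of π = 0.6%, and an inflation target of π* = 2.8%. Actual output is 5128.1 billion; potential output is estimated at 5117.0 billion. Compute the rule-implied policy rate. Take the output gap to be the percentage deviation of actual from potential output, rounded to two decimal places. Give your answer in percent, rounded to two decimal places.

0.11%

Output gap = 100 × (5128.1 − 5117.0) / 5117.0 = 0.22%.
R = 0.50 + 0.60 + 0.5 × (0.60 − 2.80) + 0.5 × 0.22
   = 0.50 + 0.6 − 1.1 + 0.11 = 0.11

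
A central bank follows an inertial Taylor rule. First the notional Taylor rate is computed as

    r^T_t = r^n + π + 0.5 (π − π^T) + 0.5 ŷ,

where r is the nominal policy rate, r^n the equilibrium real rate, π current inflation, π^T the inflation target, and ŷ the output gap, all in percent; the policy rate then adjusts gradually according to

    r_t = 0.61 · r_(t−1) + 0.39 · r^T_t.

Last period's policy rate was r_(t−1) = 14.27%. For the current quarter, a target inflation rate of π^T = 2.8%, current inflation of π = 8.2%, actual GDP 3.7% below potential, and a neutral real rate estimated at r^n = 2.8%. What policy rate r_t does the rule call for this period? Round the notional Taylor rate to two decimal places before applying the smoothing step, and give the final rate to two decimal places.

Output 3.7% below potential → ŷ = -3.7.
r^T_t = 2.8 + 8.2 + 0.5 × (8.2 − 2.8) + 0.5 × (-3.7)
   = 2.8 + 8.2 + 2.7 − 1.85 = 11.85
r_t = 0.61 × 14.27 + 0.39 × 11.85 = 8.7047 + 4.6215 = 13.33

13.33%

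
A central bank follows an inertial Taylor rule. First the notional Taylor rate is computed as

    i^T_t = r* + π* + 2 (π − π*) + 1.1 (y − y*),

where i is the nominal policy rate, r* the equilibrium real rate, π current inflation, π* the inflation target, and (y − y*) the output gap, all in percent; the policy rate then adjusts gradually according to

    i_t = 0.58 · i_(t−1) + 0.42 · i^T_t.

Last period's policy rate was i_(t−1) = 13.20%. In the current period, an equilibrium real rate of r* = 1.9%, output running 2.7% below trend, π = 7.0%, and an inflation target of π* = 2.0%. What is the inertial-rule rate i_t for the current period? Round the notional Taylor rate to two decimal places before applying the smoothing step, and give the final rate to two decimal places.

12.25%

Output 2.7% below potential → (y − y*) = -2.7.
i^T_t = 1.9 + 2.0 + 2 × (7.0 − 2.0) + 1.1 × (-2.7)
   = 1.9 + 2 + 10 − 2.97 = 10.93
i_t = 0.58 × 13.20 + 0.42 × 10.93 = 7.656 + 4.5906 = 12.25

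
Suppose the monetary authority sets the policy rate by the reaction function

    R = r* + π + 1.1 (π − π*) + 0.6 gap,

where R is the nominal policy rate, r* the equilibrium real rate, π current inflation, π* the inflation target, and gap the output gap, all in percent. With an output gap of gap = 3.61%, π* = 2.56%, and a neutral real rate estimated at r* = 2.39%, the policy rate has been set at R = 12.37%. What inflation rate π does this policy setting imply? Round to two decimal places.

5.06%

Collecting π: R = r* + (1 + 1.1) π − 1.1 π* + 0.6 gap
2.1 π = 12.37 − 2.39 + 1.1 × 2.56 − 0.6 × 3.61 = 10.63
π = 10.63 / 2.1 = 5.06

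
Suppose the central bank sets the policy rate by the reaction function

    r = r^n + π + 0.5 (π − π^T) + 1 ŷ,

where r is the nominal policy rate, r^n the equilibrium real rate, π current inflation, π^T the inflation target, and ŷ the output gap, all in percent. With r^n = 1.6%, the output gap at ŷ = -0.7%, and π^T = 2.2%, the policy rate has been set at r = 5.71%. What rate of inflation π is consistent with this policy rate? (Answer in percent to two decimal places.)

3.94%

Collecting π: r = r^n + (1 + 0.5) π − 0.5 π^T + 1 ŷ
1.5 π = 5.71 − 1.6 + 0.5 × 2.2 − 1 × (-0.7) = 5.91
π = 5.91 / 1.5 = 3.94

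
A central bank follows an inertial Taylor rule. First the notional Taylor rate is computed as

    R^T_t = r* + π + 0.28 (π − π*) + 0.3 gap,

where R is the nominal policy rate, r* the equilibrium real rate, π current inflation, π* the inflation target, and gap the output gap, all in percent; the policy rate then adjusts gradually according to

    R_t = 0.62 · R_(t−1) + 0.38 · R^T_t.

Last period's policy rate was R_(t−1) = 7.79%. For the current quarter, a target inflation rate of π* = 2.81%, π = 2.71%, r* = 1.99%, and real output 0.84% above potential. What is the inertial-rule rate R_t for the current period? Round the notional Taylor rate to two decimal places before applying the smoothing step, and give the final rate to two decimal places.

6.70%

Output 0.84% above potential → gap = 0.84.
R^T_t = 1.99 + 2.71 + 0.28 × (2.71 − 2.81) + 0.3 × 0.84
   = 1.99 + 2.71 − 0.028 + 0.252 = 4.92
R_t = 0.62 × 7.79 + 0.38 × 4.92 = 4.8298 + 1.8696 = 6.70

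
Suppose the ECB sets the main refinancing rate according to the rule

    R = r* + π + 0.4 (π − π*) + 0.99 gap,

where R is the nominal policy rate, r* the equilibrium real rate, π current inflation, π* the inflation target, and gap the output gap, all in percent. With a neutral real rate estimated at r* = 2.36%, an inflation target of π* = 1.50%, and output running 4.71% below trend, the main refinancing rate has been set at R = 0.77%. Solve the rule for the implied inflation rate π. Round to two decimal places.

2.62%

Output 4.71% below potential → gap = -4.71.
Collecting π: R = r* + (1 + 0.4) π − 0.4 π* + 0.99 gap
1.4 π = 0.77 − 2.36 + 0.4 × 1.50 − 0.99 × (-4.71) = 3.6729
π = 3.6729 / 1.4 = 2.62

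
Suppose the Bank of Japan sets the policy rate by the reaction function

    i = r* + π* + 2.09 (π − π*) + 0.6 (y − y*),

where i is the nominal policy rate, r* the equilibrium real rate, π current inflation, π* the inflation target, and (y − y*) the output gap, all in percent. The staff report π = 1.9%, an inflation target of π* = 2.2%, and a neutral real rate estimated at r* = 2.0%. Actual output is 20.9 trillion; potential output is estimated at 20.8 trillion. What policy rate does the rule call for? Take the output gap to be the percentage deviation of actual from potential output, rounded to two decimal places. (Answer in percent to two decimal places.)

Output gap = 100 × (20.9 − 20.8) / 20.8 = 0.48%.
i = 2.00 + 2.20 + 2.09 × (1.90 − 2.20) + 0.6 × 0.48
   = 2.00 + 2.2 − 0.627 + 0.288 = 3.86

3.86%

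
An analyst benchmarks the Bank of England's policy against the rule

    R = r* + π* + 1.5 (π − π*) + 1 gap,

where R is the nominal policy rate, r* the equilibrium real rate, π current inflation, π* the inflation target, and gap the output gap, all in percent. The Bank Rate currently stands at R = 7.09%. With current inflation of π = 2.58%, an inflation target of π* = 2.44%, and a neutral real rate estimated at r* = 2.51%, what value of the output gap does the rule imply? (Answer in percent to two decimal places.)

1 gap = 7.09 − 2.51 − 2.44 − 1.5 × (2.58 − 2.44) = 1.93
gap = 1.93 / 1 = 1.93

1.93%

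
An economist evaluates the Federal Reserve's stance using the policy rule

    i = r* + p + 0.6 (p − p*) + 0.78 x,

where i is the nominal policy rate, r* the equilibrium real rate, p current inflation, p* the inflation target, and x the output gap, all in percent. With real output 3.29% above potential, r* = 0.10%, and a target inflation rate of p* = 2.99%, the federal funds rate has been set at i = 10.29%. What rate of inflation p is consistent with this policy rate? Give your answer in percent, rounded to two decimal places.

Output 3.29% above potential → x = 3.29.
Collecting p: i = r* + (1 + 0.6) p − 0.6 p* + 0.78 x
1.6 p = 10.29 − 0.10 + 0.6 × 2.99 − 0.78 × 3.29 = 9.4178
p = 9.4178 / 1.6 = 5.89

5.89%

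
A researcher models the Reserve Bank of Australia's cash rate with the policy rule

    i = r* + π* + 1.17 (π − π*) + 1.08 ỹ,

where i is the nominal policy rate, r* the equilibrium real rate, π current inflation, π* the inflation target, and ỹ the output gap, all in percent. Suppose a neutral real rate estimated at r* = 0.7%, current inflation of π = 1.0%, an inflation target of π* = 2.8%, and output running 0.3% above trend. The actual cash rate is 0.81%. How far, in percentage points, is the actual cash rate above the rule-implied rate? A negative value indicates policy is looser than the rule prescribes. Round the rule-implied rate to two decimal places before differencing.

-0.91 pp

Output 0.3% above potential → ỹ = 0.3.
i = 0.7 + 2.8 + 1.17 × (1.0 − 2.8) + 1.08 × 0.3
   = 0.7 + 2.8 − 2.106 + 0.324 = 1.72
Deviation = 0.81 − 1.72 = -0.91 pp.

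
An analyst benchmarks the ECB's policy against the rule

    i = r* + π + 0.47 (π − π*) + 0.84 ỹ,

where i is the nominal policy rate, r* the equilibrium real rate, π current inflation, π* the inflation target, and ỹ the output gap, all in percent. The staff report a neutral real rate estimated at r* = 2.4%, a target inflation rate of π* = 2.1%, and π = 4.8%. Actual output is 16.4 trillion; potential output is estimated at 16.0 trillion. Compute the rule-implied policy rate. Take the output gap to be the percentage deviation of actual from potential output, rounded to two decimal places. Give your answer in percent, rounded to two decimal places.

Output gap = 100 × (16.4 − 16.0) / 16.0 = 2.50%.
i = 2.40 + 4.80 + 0.47 × (4.80 − 2.10) + 0.84 × 2.50
   = 2.40 + 4.8 + 1.269 + 2.1 = 10.57

10.57%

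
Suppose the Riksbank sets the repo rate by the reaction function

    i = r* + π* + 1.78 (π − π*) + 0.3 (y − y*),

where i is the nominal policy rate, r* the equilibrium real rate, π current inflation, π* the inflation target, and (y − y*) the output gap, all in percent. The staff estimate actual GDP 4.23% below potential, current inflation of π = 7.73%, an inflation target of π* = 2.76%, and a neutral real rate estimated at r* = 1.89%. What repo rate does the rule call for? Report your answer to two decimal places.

12.23%

Output 4.23% below potential → (y − y*) = -4.23.
i = 1.89 + 2.76 + 1.78 × (7.73 − 2.76) + 0.3 × (-4.23)
   = 1.89 + 2.76 + 8.8466 − 1.269 = 12.23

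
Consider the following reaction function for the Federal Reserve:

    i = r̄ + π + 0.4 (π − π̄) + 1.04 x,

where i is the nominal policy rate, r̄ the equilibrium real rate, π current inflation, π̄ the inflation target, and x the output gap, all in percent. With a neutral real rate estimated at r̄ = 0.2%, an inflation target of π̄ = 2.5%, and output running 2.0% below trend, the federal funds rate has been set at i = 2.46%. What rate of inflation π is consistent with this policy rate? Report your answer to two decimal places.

Output 2.0% below potential → x = -2.0.
Collecting π: i = r̄ + (1 + 0.4) π − 0.4 π̄ + 1.04 x
1.4 π = 2.46 − 0.2 + 0.4 × 2.5 − 1.04 × (-2.0) = 5.34
π = 5.34 / 1.4 = 3.81

3.81%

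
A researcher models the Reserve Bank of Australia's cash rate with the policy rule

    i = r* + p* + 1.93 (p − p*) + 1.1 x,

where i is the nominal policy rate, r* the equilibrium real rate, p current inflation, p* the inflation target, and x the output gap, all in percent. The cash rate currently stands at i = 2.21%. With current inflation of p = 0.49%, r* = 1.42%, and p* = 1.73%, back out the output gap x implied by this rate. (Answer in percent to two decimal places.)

1.32%

1.1 x = 2.21 − 1.42 − 1.73 − 1.93 × (0.49 − 1.73) = 1.4532
x = 1.4532 / 1.1 = 1.32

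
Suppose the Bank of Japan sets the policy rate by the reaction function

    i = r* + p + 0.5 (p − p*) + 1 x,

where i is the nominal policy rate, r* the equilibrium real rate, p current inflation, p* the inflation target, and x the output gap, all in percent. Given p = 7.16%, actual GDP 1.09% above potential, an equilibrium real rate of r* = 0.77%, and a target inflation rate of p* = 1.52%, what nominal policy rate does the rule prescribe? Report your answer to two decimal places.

11.84%

Output 1.09% above potential → x = 1.09.
i = 0.77 + 7.16 + 0.5 × (7.16 − 1.52) + 1 × 1.09
   = 0.77 + 7.16 + 2.82 + 1.09 = 11.84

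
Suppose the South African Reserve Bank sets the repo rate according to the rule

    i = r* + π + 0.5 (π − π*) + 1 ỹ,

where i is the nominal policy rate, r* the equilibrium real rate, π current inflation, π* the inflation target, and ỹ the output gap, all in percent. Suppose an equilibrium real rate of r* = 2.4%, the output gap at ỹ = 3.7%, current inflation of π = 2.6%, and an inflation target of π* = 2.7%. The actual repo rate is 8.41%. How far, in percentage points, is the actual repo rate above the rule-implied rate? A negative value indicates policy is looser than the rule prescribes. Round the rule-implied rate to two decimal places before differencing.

i = 2.4 + 2.6 + 0.5 × (2.6 − 2.7) + 1 × 3.7
   = 2.4 + 2.6 − 0.05 + 3.7 = 8.65
Deviation = 8.41 − 8.65 = -0.24 pp.

-0.24 pp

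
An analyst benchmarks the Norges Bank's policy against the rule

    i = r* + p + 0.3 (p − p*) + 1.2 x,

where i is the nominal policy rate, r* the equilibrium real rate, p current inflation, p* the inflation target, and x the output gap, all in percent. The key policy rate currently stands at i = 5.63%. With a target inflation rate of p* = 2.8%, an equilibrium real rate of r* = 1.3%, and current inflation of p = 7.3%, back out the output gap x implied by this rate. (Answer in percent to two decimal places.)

-3.60%

1.2 x = 5.63 − 1.3 − 7.3 − 0.3 × (7.3 − 2.8) = -4.32
x = -4.32 / 1.2 = -3.60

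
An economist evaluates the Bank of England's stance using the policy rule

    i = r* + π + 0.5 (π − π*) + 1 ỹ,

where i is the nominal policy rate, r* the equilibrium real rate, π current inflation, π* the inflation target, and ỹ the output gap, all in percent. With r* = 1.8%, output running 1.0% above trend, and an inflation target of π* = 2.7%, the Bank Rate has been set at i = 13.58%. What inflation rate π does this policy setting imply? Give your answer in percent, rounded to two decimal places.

Output 1.0% above potential → ỹ = 1.0.
Collecting π: i = r* + (1 + 0.5) π − 0.5 π* + 1 ỹ
1.5 π = 13.58 − 1.8 + 0.5 × 2.7 − 1 × 1.0 = 12.13
π = 12.13 / 1.5 = 8.09

8.09%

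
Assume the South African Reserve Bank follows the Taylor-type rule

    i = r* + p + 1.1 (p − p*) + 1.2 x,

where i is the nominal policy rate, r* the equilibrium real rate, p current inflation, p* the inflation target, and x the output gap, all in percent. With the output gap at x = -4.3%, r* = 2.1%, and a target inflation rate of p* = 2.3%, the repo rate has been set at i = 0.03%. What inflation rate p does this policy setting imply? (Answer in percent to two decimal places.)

2.68%

Collecting p: i = r* + (1 + 1.1) p − 1.1 p* + 1.2 x
2.1 p = 0.03 − 2.1 + 1.1 × 2.3 − 1.2 × (-4.3) = 5.62
p = 5.62 / 2.1 = 2.68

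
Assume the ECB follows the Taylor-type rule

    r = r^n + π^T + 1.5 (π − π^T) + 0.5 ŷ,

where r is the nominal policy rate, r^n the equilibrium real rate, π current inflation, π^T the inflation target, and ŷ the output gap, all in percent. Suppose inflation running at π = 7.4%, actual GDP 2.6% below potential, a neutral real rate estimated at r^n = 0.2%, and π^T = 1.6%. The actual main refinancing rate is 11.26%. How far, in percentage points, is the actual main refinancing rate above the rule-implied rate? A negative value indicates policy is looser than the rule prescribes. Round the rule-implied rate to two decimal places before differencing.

Output 2.6% below potential → ŷ = -2.6.
r = 0.2 + 1.6 + 1.5 × (7.4 − 1.6) + 0.5 × (-2.6)
   = 0.2 + 1.6 + 8.7 − 1.3 = 9.20
Deviation = 11.26 − 9.20 = 2.06 pp.

2.06 pp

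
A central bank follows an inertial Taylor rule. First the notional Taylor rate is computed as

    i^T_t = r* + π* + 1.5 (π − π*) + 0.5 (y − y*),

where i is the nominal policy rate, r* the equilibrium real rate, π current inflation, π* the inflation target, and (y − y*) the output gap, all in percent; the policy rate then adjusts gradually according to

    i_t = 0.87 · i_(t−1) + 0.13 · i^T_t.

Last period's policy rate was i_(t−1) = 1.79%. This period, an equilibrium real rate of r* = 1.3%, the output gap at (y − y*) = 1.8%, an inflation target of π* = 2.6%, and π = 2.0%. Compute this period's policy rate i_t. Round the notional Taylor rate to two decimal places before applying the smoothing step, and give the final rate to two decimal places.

2.06%

i^T_t = 1.3 + 2.6 + 1.5 × (2.0 − 2.6) + 0.5 × 1.8
   = 1.3 + 2.6 − 0.9 + 0.9 = 3.90
i_t = 0.87 × 1.79 + 0.13 × 3.90 = 1.5573 + 0.507 = 2.06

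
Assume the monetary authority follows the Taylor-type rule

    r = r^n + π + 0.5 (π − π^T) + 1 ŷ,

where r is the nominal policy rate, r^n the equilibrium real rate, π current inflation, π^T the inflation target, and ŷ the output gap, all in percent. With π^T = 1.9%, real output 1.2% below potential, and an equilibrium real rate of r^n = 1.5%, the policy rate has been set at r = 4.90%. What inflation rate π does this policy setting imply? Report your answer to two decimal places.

3.70%

Output 1.2% below potential → ŷ = -1.2.
Collecting π: r = r^n + (1 + 0.5) π − 0.5 π^T + 1 ŷ
1.5 π = 4.90 − 1.5 + 0.5 × 1.9 − 1 × (-1.2) = 5.55
π = 5.55 / 1.5 = 3.70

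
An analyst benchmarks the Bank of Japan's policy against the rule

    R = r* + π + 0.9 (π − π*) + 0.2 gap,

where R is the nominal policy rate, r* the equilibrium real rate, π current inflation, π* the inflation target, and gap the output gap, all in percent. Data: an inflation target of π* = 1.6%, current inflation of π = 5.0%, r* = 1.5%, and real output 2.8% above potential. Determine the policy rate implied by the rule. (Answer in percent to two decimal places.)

Output 2.8% above potential → gap = 2.8.
R = 1.5 + 5.0 + 0.9 × (5.0 − 1.6) + 0.2 × 2.8
   = 1.5 + 5 + 3.06 + 0.56 = 10.12

10.12%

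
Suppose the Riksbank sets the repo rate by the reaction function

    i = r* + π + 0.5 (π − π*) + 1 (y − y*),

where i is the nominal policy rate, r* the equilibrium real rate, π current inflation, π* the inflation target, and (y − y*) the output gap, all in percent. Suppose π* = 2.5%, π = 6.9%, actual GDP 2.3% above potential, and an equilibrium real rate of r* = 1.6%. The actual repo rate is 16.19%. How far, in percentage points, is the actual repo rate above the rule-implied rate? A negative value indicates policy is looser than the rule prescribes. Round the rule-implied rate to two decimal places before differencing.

Output 2.3% above potential → (y − y*) = 2.3.
i = 1.6 + 6.9 + 0.5 × (6.9 − 2.5) + 1 × 2.3
   = 1.6 + 6.9 + 2.2 + 2.3 = 13.00
Deviation = 16.19 − 13.00 = 3.19 pp.

3.19 pp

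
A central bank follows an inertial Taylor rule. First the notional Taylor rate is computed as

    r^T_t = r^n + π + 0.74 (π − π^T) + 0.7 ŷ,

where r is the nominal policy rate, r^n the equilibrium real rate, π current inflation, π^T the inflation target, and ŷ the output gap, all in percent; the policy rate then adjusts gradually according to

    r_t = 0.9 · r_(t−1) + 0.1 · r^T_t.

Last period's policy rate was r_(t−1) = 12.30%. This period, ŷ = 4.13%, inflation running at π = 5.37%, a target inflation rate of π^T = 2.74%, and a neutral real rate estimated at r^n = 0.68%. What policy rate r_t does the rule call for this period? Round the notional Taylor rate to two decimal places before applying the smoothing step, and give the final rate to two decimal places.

12.16%

r^T_t = 0.68 + 5.37 + 0.74 × (5.37 − 2.74) + 0.7 × 4.13
   = 0.68 + 5.37 + 1.9462 + 2.891 = 10.89
r_t = 0.9 × 12.30 + 0.1 × 10.89 = 11.07 + 1.089 = 12.16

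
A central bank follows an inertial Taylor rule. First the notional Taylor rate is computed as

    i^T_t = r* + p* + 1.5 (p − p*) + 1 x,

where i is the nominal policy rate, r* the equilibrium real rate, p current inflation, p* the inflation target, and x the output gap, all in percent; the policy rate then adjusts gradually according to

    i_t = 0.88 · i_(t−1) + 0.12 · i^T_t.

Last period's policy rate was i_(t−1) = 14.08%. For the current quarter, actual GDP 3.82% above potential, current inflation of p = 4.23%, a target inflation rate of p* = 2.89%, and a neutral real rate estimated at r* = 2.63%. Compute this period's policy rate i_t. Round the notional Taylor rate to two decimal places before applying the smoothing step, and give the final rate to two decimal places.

Output 3.82% above potential → x = 3.82.
i^T_t = 2.63 + 2.89 + 1.5 × (4.23 − 2.89) + 1 × 3.82
   = 2.63 + 2.89 + 2.01 + 3.82 = 11.35
i_t = 0.88 × 14.08 + 0.12 × 11.35 = 12.3904 + 1.362 = 13.75

13.75%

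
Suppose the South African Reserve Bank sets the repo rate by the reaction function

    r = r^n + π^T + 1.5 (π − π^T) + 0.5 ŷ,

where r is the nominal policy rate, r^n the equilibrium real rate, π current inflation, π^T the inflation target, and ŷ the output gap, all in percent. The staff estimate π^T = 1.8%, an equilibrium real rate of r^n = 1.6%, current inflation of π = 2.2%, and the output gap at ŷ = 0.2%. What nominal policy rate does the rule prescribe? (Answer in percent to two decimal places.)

4.10%

r = 1.6 + 1.8 + 1.5 × (2.2 − 1.8) + 0.5 × 0.2
   = 1.6 + 1.8 + 0.6 + 0.1 = 4.10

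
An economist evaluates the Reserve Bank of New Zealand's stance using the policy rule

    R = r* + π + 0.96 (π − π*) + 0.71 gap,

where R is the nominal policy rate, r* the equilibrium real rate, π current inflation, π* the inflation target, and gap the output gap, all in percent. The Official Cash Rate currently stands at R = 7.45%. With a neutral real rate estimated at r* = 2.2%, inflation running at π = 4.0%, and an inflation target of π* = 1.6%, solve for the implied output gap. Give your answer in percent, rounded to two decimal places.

0.71 gap = 7.45 − 2.2 − 4.0 − 0.96 × (4.0 − 1.6) = -1.054
gap = -1.054 / 0.71 = -1.48

-1.48%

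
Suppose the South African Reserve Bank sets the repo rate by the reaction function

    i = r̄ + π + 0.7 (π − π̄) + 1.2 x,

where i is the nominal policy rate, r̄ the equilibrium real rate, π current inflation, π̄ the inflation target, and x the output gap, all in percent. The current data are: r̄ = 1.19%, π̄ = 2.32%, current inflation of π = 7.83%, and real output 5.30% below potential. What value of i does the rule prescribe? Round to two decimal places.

6.52%

Output 5.30% below potential → x = -5.30.
i = 1.19 + 7.83 + 0.7 × (7.83 − 2.32) + 1.2 × (-5.30)
   = 1.19 + 7.83 + 3.857 − 6.36 = 6.52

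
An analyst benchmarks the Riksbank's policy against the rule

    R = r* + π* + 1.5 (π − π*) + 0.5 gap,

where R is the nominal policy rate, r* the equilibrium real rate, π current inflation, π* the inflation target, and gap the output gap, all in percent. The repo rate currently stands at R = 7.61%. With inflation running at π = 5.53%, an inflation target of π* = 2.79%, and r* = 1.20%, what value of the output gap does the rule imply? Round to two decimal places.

-0.98%

0.5 gap = 7.61 − 1.20 − 2.79 − 1.5 × (5.53 − 2.79) = -0.49
gap = -0.49 / 0.5 = -0.98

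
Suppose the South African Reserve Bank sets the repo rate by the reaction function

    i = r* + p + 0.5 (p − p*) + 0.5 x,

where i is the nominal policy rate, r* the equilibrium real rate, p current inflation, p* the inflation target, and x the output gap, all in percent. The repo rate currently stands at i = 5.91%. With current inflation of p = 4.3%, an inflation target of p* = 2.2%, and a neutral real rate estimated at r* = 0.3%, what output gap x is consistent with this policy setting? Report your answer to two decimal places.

0.52%

0.5 x = 5.91 − 0.3 − 4.3 − 0.5 × (4.3 − 2.2) = 0.26
x = 0.26 / 0.5 = 0.52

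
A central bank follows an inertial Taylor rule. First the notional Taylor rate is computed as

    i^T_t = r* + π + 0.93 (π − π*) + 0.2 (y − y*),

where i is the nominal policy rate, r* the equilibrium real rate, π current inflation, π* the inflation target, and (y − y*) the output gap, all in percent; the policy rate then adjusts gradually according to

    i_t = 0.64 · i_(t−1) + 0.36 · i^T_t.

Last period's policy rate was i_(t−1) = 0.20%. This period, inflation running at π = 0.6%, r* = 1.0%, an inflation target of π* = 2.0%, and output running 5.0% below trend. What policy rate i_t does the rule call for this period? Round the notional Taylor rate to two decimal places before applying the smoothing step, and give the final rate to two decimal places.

-0.12%

Output 5.0% below potential → (y − y*) = -5.0.
i^T_t = 1.0 + 0.6 + 0.93 × (0.6 − 2.0) + 0.2 × (-5.0)
   = 1.0 + 0.6 − 1.302 − 1 = -0.70
i_t = 0.64 × 0.20 + 0.36 × (-0.70) = 0.128 − 0.252 = -0.12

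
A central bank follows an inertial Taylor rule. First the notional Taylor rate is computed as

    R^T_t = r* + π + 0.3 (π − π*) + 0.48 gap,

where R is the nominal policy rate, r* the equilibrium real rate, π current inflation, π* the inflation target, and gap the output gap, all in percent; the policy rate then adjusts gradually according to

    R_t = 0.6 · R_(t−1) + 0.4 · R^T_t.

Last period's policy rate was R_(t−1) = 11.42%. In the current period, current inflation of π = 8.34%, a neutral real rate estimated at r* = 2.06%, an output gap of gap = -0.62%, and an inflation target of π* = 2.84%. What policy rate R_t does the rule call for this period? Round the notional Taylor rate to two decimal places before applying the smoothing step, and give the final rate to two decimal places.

R^T_t = 2.06 + 8.34 + 0.3 × (8.34 − 2.84) + 0.48 × (-0.62)
   = 2.06 + 8.34 + 1.65 − 0.2976 = 11.75
R_t = 0.6 × 11.42 + 0.4 × 11.75 = 6.852 + 4.7 = 11.55

11.55%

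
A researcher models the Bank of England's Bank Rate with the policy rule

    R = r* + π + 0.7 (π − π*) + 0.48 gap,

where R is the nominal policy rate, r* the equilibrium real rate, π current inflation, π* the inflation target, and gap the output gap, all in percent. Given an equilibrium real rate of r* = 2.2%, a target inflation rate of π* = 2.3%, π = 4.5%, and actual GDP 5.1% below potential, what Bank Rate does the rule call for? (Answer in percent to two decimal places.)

Output 5.1% below potential → gap = -5.1.
R = 2.2 + 4.5 + 0.7 × (4.5 − 2.3) + 0.48 × (-5.1)
   = 2.2 + 4.5 + 1.54 − 2.448 = 5.79

5.79%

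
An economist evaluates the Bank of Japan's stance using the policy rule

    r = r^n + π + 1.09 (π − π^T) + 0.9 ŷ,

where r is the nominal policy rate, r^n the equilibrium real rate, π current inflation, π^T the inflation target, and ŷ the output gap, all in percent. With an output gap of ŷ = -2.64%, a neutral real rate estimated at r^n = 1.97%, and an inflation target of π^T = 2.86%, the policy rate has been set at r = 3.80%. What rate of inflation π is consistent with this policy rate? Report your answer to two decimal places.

3.50%

Collecting π: r = r^n + (1 + 1.09) π − 1.09 π^T + 0.9 ŷ
2.09 π = 3.80 − 1.97 + 1.09 × 2.86 − 0.9 × (-2.64) = 7.3234
π = 7.3234 / 2.09 = 3.50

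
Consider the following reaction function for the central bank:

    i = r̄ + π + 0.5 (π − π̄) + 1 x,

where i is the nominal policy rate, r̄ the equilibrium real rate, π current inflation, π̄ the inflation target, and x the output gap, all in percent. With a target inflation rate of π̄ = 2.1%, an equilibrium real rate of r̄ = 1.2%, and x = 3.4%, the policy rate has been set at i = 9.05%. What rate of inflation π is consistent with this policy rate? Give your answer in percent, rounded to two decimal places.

3.67%

Collecting π: i = r̄ + (1 + 0.5) π − 0.5 π̄ + 1 x
1.5 π = 9.05 − 1.2 + 0.5 × 2.1 − 1 × 3.4 = 5.5
π = 5.5 / 1.5 = 3.67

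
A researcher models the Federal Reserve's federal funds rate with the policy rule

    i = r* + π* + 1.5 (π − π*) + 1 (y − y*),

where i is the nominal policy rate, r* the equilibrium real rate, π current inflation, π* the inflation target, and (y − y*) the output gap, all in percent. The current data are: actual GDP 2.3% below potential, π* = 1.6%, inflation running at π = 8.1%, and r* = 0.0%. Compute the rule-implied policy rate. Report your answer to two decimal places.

9.05%

Output 2.3% below potential → (y − y*) = -2.3.
i = 0.0 + 1.6 + 1.5 × (8.1 − 1.6) + 1 × (-2.3)
   = 0.0 + 1.6 + 9.75 − 2.3 = 9.05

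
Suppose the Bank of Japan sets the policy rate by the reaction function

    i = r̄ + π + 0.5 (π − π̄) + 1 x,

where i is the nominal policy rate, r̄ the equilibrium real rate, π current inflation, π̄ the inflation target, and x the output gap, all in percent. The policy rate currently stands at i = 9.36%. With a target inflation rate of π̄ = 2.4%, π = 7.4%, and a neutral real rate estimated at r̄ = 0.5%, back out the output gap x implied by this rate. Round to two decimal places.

-1.04%

1 x = 9.36 − 0.5 − 7.4 − 0.5 × (7.4 − 2.4) = -1.04
x = -1.04 / 1 = -1.04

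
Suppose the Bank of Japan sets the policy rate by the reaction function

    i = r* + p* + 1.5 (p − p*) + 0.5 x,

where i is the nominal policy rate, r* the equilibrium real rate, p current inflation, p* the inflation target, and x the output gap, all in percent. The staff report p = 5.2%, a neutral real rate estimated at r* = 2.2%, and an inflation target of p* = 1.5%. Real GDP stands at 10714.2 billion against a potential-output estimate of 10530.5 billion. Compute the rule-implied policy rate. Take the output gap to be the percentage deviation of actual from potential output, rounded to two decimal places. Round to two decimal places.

Output gap = 100 × (10714.2 − 10530.5) / 10530.5 = 1.74%.
i = 2.20 + 1.50 + 1.5 × (5.20 − 1.50) + 0.5 × 1.74
   = 2.20 + 1.5 + 5.55 + 0.87 = 10.12

10.12%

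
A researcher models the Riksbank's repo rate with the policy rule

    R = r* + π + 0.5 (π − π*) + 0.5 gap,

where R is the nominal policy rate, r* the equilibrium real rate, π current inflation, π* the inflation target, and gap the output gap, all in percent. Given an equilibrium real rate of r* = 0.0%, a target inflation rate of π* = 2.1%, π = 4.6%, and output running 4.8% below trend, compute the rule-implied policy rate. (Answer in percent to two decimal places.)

3.45%

Output 4.8% below potential → gap = -4.8.
R = 0.0 + 4.6 + 0.5 × (4.6 − 2.1) + 0.5 × (-4.8)
   = 0.0 + 4.6 + 1.25 − 2.4 = 3.45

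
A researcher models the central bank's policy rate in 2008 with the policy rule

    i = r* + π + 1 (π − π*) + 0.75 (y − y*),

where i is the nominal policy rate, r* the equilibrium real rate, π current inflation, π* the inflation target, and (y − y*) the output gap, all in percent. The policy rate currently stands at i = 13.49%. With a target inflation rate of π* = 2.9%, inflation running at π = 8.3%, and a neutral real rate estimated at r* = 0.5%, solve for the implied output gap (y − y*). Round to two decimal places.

0.75 (y − y*) = 13.49 − 0.5 − 8.3 − 1 × (8.3 − 2.9) = -0.71
(y − y*) = -0.71 / 0.75 = -0.95

-0.95%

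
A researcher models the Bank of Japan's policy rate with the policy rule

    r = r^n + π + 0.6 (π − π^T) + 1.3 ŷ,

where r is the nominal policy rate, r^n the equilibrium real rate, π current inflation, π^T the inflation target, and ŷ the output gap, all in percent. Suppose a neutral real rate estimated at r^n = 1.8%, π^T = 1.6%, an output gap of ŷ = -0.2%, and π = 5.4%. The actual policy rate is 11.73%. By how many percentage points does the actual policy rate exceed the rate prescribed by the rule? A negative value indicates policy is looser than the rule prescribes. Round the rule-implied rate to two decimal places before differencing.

r = 1.8 + 5.4 + 0.6 × (5.4 − 1.6) + 1.3 × (-0.2)
   = 1.8 + 5.4 + 2.28 − 0.26 = 9.22
Deviation = 11.73 − 9.22 = 2.51 pp.

2.51 pp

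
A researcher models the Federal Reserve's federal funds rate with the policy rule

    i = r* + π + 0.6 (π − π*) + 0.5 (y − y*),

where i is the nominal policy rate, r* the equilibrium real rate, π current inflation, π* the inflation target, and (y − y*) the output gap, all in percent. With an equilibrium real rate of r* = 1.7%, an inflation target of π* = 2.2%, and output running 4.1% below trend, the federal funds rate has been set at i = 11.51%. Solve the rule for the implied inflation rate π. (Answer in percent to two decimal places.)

8.24%

Output 4.1% below potential → (y − y*) = -4.1.
Collecting π: i = r* + (1 + 0.6) π − 0.6 π* + 0.5 (y − y*)
1.6 π = 11.51 − 1.7 + 0.6 × 2.2 − 0.5 × (-4.1) = 13.18
π = 13.18 / 1.6 = 8.24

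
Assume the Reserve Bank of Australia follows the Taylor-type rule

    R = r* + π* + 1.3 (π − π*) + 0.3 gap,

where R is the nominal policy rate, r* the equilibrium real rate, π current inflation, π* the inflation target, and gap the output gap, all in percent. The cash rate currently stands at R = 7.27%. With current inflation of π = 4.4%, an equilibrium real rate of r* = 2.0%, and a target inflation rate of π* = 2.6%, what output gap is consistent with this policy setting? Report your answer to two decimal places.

1.10%

0.3 gap = 7.27 − 2.0 − 2.6 − 1.3 × (4.4 − 2.6) = 0.33
gap = 0.33 / 0.3 = 1.10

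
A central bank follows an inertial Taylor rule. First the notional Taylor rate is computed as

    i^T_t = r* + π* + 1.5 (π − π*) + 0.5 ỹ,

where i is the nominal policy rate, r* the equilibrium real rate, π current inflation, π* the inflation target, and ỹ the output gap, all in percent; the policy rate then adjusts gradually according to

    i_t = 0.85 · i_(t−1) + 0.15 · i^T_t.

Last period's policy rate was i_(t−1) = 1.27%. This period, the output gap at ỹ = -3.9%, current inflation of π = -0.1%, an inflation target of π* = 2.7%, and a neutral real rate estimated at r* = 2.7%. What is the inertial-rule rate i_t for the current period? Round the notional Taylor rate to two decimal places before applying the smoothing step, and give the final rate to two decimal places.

i^T_t = 2.7 + 2.7 + 1.5 × (-0.1 − 2.7) + 0.5 × (-3.9)
   = 2.7 + 2.7 − 4.2 − 1.95 = -0.75
i_t = 0.85 × 1.27 + 0.15 × (-0.75) = 1.0795 − 0.1125 = 0.97

0.97%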